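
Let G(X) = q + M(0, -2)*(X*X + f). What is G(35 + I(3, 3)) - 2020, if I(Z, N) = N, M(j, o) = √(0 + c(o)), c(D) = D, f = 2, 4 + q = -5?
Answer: -2029 + 1446*I*√2 ≈ -2029.0 + 2045.0*I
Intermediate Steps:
q = -9 (q = -4 - 5 = -9)
M(j, o) = √o (M(j, o) = √(0 + o) = √o)
G(X) = -9 + I*√2*(2 + X²) (G(X) = -9 + √(-2)*(X*X + 2) = -9 + (I*√2)*(X² + 2) = -9 + (I*√2)*(2 + X²) = -9 + I*√2*(2 + X²))
G(35 + I(3, 3)) - 2020 = (-9 + 2*I*√2 + I*√2*(35 + 3)²) - 2020 = (-9 + 2*I*√2 + I*√2*38²) - 2020 = (-9 + 2*I*√2 + I*√2*1444) - 2020 = (-9 + 2*I*√2 + 1444*I*√2) - 2020 = (-9 + 1446*I*√2) - 2020 = -2029 + 1446*I*√2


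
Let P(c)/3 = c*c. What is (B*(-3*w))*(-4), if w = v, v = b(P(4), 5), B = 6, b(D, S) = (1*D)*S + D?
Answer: 20736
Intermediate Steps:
P(c) = 3*c² (P(c) = 3*(c*c) = 3*c²)
b(D, S) = D + D*S (b(D, S) = D*S + D = D + D*S)
v = 288 (v = (3*4²)*(1 + 5) = (3*16)*6 = 48*6 = 288)
w = 288
(B*(-3*w))*(-4) = (6*(-3*288))*(-4) = (6*(-864))*(-4) = -5184*(-4) = 20736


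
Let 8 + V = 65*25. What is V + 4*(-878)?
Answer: -1895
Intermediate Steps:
V = 1617 (V = -8 + 65*25 = -8 + 1625 = 1617)
V + 4*(-878) = 1617 + 4*(-878) = 1617 - 3512 = -1895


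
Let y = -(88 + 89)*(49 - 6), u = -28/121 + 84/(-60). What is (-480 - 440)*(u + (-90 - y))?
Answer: -837056112/121 ≈ -6.9178e+6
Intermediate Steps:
u = -987/605 (u = -28*1/121 + 84*(-1/60) = -28/121 - 7/5 = -987/605 ≈ -1.6314)
y = -7611 (y = -177*43 = -1*7611 = -7611)
(-480 - 440)*(u + (-90 - y)) = (-480 - 440)*(-987/605 + (-90 - 1*(-7611))) = -920*(-987/605 + (-90 + 7611)) = -920*(-987/605 + 7521) = -920*4549218/605 = -837056112/121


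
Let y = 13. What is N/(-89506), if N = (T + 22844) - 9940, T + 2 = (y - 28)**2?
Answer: -13127/89506 ≈ -0.14666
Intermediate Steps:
T = 223 (T = -2 + (13 - 28)**2 = -2 + (-15)**2 = -2 + 225 = 223)
N = 13127 (N = (223 + 22844) - 9940 = 23067 - 9940 = 13127)
N/(-89506) = 13127/(-89506) = 13127*(-1/89506) = -13127/89506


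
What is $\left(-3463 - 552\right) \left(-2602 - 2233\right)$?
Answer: $19412525$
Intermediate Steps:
$\left(-3463 - 552\right) \left(-2602 - 2233\right) = \left(-4015\right) \left(-4835\right) = 19412525$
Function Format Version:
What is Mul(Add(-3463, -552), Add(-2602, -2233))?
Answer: 19412525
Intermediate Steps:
Mul(Add(-3463, -552), Add(-2602, -2233)) = Mul(-4015, -4835) = 19412525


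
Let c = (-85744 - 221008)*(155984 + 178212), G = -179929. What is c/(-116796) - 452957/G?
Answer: 4611381692109235/5253746871 ≈ 8.7773e+5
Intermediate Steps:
c = -102515291392 (c = -306752*334196 = -102515291392)
c/(-116796) - 452957/G = -102515291392/(-116796) - 452957/(-179929) = -102515291392*(-1/116796) - 452957*(-1/179929) = 25628822848/29199 + 452957/179929 = 4611381692109235/5253746871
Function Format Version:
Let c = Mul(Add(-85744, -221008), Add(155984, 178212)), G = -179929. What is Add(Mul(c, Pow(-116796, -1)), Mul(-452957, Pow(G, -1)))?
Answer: Rational(4611381692109235, 5253746871) ≈ 8.7773e+5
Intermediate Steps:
c = -102515291392 (c = Mul(-306752, 334196) = -102515291392)
Add(Mul(c, Pow(-116796, -1)), Mul(-452957, Pow(G, -1))) = Add(Mul(-102515291392, Pow(-116796, -1)), Mul(-452957, Pow(-179929, -1))) = Add(Mul(-102515291392, Rational(-1, 116796)), Mul(-452957, Rational(-1, 179929))) = Add(Rational(25628822848, 29199), Rational(452957, 179929)) = Rational(4611381692109235, 5253746871)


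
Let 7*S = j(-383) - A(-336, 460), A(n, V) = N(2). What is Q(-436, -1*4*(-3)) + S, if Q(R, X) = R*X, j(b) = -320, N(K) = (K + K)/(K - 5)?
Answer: -110828/21 ≈ -5277.5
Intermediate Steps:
N(K) = 2*K/(-5 + K) (N(K) = (2*K)/(-5 + K) = 2*K/(-5 + K))
A(n, V) = -4/3 (A(n, V) = 2*2/(-5 + 2) = 2*2/(-3) = 2*2*(-1/3) = -4/3)
S = -956/21 (S = (-320 - 1*(-4/3))/7 = (-320 + 4/3)/7 = (1/7)*(-956/3) = -956/21 ≈ -45.524)
Q(-436, -1*4*(-3)) + S = -436*(-1*4)*(-3) - 956/21 = -(-1744)*(-3) - 956/21 = -436*12 - 956/21 = -5232 - 956/21 = -110828/21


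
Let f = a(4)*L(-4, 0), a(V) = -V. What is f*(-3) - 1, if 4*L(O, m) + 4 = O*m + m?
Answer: -13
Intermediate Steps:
L(O, m) = -1 + m/4 + O*m/4 (L(O, m) = -1 + (O*m + m)/4 = -1 + (m + O*m)/4 = -1 + (m/4 + O*m/4) = -1 + m/4 + O*m/4)
f = 4 (f = (-1*4)*(-1 + (¼)*0 + (¼)*(-4)*0) = -4*(-1 + 0 + 0) = -4*(-1) = 4)
f*(-3) - 1 = 4*(-3) - 1 = -12 - 1 = -13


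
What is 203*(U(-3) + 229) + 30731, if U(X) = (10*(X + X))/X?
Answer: 81278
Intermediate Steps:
U(X) = 20 (U(X) = (10*(2*X))/X = (20*X)/X = 20)
203*(U(-3) + 229) + 30731 = 203*(20 + 229) + 30731 = 203*249 + 30731 = 50547 + 30731 = 81278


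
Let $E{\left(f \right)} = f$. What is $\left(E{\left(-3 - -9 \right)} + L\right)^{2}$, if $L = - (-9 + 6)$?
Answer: $81$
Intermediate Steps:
$L = 3$ ($L = \left(-1\right) \left(-3\right) = 3$)
$\left(E{\left(-3 - -9 \right)} + L\right)^{2} = \left(\left(-3 - -9\right) + 3\right)^{2} = \left(\left(-3 + 9\right) + 3\right)^{2} = \left(6 + 3\right)^{2} = 9^{2} = 81$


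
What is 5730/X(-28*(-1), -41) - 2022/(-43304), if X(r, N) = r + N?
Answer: -124052817/281476 ≈ -440.72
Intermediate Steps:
X(r, N) = N + r
5730/X(-28*(-1), -41) - 2022/(-43304) = 5730/(-41 - 28*(-1)) - 2022/(-43304) = 5730/(-41 + 28) - 2022*(-1/43304) = 5730/(-13) + 1011/21652 = 5730*(-1/13) + 1011/21652 = -5730/13 + 1011/21652 = -124052817/281476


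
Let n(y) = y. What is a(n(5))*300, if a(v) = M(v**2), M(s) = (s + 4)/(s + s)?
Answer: 174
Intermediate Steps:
M(s) = (4 + s)/(2*s) (M(s) = (4 + s)/((2*s)) = (4 + s)*(1/(2*s)) = (4 + s)/(2*s))
a(v) = (4 + v**2)/(2*v**2) (a(v) = (4 + v**2)/(2*(v**2)) = (4 + v**2)/(2*v**2))
a(n(5))*300 = (1/2 + 2/5**2)*300 = (1/2 + 2*(1/25))*300 = (1/2 + 2/25)*300 = (29/50)*300 = 174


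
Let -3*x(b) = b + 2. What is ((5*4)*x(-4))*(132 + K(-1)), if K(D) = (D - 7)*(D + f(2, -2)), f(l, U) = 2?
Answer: 4960/3 ≈ 1653.3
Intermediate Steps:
x(b) = -2/3 - b/3 (x(b) = -(b + 2)/3 = -(2 + b)/3 = -2/3 - b/3)
K(D) = (-7 + D)*(2 + D) (K(D) = (D - 7)*(D + 2) = (-7 + D)*(2 + D))
((5*4)*x(-4))*(132 + K(-1)) = ((5*4)*(-2/3 - 1/3*(-4)))*(132 + (-14 + (-1)**2 - 5*(-1))) = (20*(-2/3 + 4/3))*(132 + (-14 + 1 + 5)) = (20*(2/3))*(132 - 8) = (40/3)*124 = 4960/3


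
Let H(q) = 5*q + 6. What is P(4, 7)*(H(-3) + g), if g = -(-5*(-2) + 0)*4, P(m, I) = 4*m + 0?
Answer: -784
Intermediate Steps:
P(m, I) = 4*m
H(q) = 6 + 5*q
g = -40 (g = -(10 + 0)*4 = -1*10*4 = -10*4 = -40)
P(4, 7)*(H(-3) + g) = (4*4)*((6 + 5*(-3)) - 40) = 16*((6 - 15) - 40) = 16*(-9 - 40) = 16*(-49) = -784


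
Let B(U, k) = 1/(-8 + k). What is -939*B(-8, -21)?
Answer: 939/29 ≈ 32.379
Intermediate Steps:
-939*B(-8, -21) = -939/(-8 - 21) = -939/(-29) = -939*(-1/29) = 939/29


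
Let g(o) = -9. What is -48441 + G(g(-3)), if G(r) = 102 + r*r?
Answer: -48258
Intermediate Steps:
G(r) = 102 + r²
-48441 + G(g(-3)) = -48441 + (102 + (-9)²) = -48441 + (102 + 81) = -48441 + 183 = -48258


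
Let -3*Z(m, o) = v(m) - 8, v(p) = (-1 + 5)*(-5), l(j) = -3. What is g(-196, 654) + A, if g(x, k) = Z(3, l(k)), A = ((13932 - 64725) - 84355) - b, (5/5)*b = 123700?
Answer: -776516/3 ≈ -2.5884e+5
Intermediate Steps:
v(p) = -20 (v(p) = 4*(-5) = -20)
b = 123700
Z(m, o) = 28/3 (Z(m, o) = -(-20 - 8)/3 = -1/3*(-28) = 28/3)
A = -258848 (A = ((13932 - 64725) - 84355) - 1*123700 = (-50793 - 84355) - 123700 = -135148 - 123700 = -258848)
g(x, k) = 28/3
g(-196, 654) + A = 28/3 - 258848 = -776516/3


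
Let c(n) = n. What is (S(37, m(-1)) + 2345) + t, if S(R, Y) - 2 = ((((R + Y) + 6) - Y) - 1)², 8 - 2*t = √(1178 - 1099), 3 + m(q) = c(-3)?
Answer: 4115 - √79/2 ≈ 4110.6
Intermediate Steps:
m(q) = -6 (m(q) = -3 - 3 = -6)
t = 4 - √79/2 (t = 4 - √(1178 - 1099)/2 = 4 - √79/2 ≈ -0.44410)
S(R, Y) = 2 + (5 + R)² (S(R, Y) = 2 + ((((R + Y) + 6) - Y) - 1)² = 2 + (((6 + R + Y) - Y) - 1)² = 2 + ((6 + R) - 1)² = 2 + (5 + R)²)
(S(37, m(-1)) + 2345) + t = ((2 + (5 + 37)²) + 2345) + (4 - √79/2) = ((2 + 42²) + 2345) + (4 - √79/2) = ((2 + 1764) + 2345) + (4 - √79/2) = (1766 + 2345) + (4 - √79/2) = 4111 + (4 - √79/2) = 4115 - √79/2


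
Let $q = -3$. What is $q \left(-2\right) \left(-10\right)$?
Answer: $-60$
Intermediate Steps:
$q \left(-2\right) \left(-10\right) = \left(-3\right) \left(-2\right) \left(-10\right) = 6 \left(-10\right) = -60$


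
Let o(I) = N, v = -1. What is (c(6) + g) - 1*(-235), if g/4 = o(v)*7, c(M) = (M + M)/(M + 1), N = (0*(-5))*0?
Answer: 1657/7 ≈ 236.71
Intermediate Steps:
N = 0 (N = 0*0 = 0)
o(I) = 0
c(M) = 2*M/(1 + M) (c(M) = (2*M)/(1 + M) = 2*M/(1 + M))
g = 0 (g = 4*(0*7) = 4*0 = 0)
(c(6) + g) - 1*(-235) = (2*6/(1 + 6) + 0) - 1*(-235) = (2*6/7 + 0) + 235 = (2*6*(⅐) + 0) + 235 = (12/7 + 0) + 235 = 12/7 + 235 = 1657/7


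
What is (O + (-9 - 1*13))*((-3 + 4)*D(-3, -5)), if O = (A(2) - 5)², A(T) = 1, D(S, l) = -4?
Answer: 24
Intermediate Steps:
O = 16 (O = (1 - 5)² = (-4)² = 16)
(O + (-9 - 1*13))*((-3 + 4)*D(-3, -5)) = (16 + (-9 - 1*13))*((-3 + 4)*(-4)) = (16 + (-9 - 13))*(1*(-4)) = (16 - 22)*(-4) = -6*(-4) = 24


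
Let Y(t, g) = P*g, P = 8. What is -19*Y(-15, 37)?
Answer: -5624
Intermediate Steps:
Y(t, g) = 8*g
-19*Y(-15, 37) = -152*37 = -19*296 = -5624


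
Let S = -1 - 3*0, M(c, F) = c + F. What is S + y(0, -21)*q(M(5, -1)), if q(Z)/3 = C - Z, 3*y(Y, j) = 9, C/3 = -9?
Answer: -280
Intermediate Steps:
C = -27 (C = 3*(-9) = -27)
y(Y, j) = 3 (y(Y, j) = (⅓)*9 = 3)
M(c, F) = F + c
q(Z) = -81 - 3*Z (q(Z) = 3*(-27 - Z) = -81 - 3*Z)
S = -1 (S = -1 + 0 = -1)
S + y(0, -21)*q(M(5, -1)) = -1 + 3*(-81 - 3*(-1 + 5)) = -1 + 3*(-81 - 3*4) = -1 + 3*(-81 - 12) = -1 + 3*(-93) = -1 - 279 = -280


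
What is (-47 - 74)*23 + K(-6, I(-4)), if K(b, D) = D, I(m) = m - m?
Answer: -2783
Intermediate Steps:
I(m) = 0
(-47 - 74)*23 + K(-6, I(-4)) = (-47 - 74)*23 + 0 = -121*23 + 0 = -2783 + 0 = -2783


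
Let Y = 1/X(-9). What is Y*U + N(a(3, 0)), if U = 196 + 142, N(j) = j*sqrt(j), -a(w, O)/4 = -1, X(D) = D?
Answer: -266/9 ≈ -29.556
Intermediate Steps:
a(w, O) = 4 (a(w, O) = -4*(-1) = 4)
N(j) = j**(3/2)
U = 338
Y = -1/9 (Y = 1/(-9) = -1/9 ≈ -0.11111)
Y*U + N(a(3, 0)) = -1/9*338 + 4**(3/2) = -338/9 + 8 = -266/9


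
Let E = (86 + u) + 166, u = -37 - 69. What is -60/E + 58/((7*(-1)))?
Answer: -4444/511 ≈ -8.6967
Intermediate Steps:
u = -106
E = 146 (E = (86 - 106) + 166 = -20 + 166 = 146)
-60/E + 58/((7*(-1))) = -60/146 + 58/((7*(-1))) = -60*1/146 + 58/(-7) = -30/73 + 58*(-1/7) = -30/73 - 58/7 = -4444/511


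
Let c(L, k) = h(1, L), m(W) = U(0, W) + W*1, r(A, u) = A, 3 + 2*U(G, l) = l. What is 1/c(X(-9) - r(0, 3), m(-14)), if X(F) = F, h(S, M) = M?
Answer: -⅑ ≈ -0.11111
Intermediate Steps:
U(G, l) = -3/2 + l/2
m(W) = -3/2 + 3*W/2 (m(W) = (-3/2 + W/2) + W*1 = (-3/2 + W/2) + W = -3/2 + 3*W/2)
c(L, k) = L
1/c(X(-9) - r(0, 3), m(-14)) = 1/(-9 - 1*0) = 1/(-9 + 0) = 1/(-9) = -⅑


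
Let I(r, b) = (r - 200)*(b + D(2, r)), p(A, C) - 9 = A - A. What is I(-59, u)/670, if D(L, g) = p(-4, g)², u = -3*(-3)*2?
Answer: -25641/670 ≈ -38.270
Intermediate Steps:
p(A, C) = 9 (p(A, C) = 9 + (A - A) = 9 + 0 = 9)
u = 18 (u = 9*2 = 18)
D(L, g) = 81 (D(L, g) = 9² = 81)
I(r, b) = (-200 + r)*(81 + b) (I(r, b) = (r - 200)*(b + 81) = (-200 + r)*(81 + b))
I(-59, u)/670 = (-16200 - 200*18 + 81*(-59) + 18*(-59))/670 = (-16200 - 3600 - 4779 - 1062)*(1/670) = -25641*1/670 = -25641/670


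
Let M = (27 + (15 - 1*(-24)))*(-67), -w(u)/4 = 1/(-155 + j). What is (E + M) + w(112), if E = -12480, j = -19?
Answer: -1470472/87 ≈ -16902.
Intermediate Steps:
w(u) = 2/87 (w(u) = -4/(-155 - 19) = -4/(-174) = -4*(-1/174) = 2/87)
M = -4422 (M = (27 + (15 + 24))*(-67) = (27 + 39)*(-67) = 66*(-67) = -4422)
(E + M) + w(112) = (-12480 - 4422) + 2/87 = -16902 + 2/87 = -1470472/87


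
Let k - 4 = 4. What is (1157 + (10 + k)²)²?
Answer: 2193361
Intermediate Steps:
k = 8 (k = 4 + 4 = 8)
(1157 + (10 + k)²)² = (1157 + (10 + 8)²)² = (1157 + 18²)² = (1157 + 324)² = 1481² = 2193361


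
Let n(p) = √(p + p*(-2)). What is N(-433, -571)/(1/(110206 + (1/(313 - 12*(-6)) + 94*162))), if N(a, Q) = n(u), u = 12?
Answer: 96584182*I*√3/385 ≈ 4.3452e+5*I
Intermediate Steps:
n(p) = √(-p) (n(p) = √(p - 2*p) = √(-p))
N(a, Q) = 2*I*√3 (N(a, Q) = √(-1*12) = √(-12) = 2*I*√3)
N(-433, -571)/(1/(110206 + (1/(313 - 12*(-6)) + 94*162))) = (2*I*√3)/(1/(110206 + (1/(313 - 12*(-6)) + 94*162))) = (2*I*√3)/(1/(110206 + (1/(313 + 72) + 15228))) = (2*I*√3)/(1/(110206 + (1/385 + 15228))) = (2*I*√3)/(1/(110206 + 5862781/385)) = (2*I*√3)/(1/(48292091/385)) = (2*I*√3)/(385/48292091) = (2*I*√3)*(48292091/385) = 96584182*I*√3/385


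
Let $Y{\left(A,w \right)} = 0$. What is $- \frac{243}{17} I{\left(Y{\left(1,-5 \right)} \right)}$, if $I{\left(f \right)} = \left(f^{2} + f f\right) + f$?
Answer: $0$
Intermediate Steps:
$I{\left(f \right)} = f + 2 f^{2}$ ($I{\left(f \right)} = \left(f^{2} + f^{2}\right) + f = 2 f^{2} + f = f + 2 f^{2}$)
$- \frac{243}{17} I{\left(Y{\left(1,-5 \right)} \right)} = - \frac{243}{17} \cdot 0 \left(1 + 2 \cdot 0\right) = \left(-243\right) \frac{1}{17} \cdot 0 \left(1 + 0\right) = - \frac{243 \cdot 0 \cdot 1}{17} = \left(- \frac{243}{17}\right) 0 = 0$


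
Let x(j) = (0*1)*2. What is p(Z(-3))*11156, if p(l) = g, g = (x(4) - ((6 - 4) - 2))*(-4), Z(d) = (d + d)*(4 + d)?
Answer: 0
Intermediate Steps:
Z(d) = 2*d*(4 + d) (Z(d) = (2*d)*(4 + d) = 2*d*(4 + d))
x(j) = 0 (x(j) = 0*2 = 0)
g = 0 (g = (0 - ((6 - 4) - 2))*(-4) = (0 - (2 - 2))*(-4) = (0 - 1*0)*(-4) = (0 + 0)*(-4) = 0*(-4) = 0)
p(l) = 0
p(Z(-3))*11156 = 0*11156 = 0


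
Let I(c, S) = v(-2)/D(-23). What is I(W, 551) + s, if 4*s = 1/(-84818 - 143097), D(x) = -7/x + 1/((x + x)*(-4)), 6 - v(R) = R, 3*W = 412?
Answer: 1341963463/51964620 ≈ 25.825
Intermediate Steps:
W = 412/3 (W = (⅓)*412 = 412/3 ≈ 137.33)
v(R) = 6 - R
D(x) = -57/(8*x) (D(x) = -7/x - ¼/(2*x) = -7/x + (1/(2*x))*(-¼) = -7/x - 1/(8*x) = -57/(8*x))
I(c, S) = 1472/57 (I(c, S) = (6 - 1*(-2))/((-57/8/(-23))) = (6 + 2)/((-57/8*(-1/23))) = 8/(57/184) = 8*(184/57) = 1472/57)
s = -1/911660 (s = 1/(4*(-84818 - 143097)) = (¼)/(-227915) = (¼)*(-1/227915) = -1/911660 ≈ -1.0969e-6)
I(W, 551) + s = 1472/57 - 1/911660 = 1341963463/51964620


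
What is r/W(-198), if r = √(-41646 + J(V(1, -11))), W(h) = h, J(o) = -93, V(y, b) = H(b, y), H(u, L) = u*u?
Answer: -I*√41739/198 ≈ -1.0318*I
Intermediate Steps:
H(u, L) = u²
V(y, b) = b²
r = I*√41739 (r = √(-41646 - 93) = √(-41739) = I*√41739 ≈ 204.3*I)
r/W(-198) = (I*√41739)/(-198) = (I*√41739)*(-1/198) = -I*√41739/198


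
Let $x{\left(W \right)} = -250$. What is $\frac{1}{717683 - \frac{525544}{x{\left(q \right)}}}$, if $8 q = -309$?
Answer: $\frac{125}{89973147} \approx 1.3893 \cdot 10^{-6}$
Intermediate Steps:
$q = - \frac{309}{8}$ ($q = \frac{1}{8} \left(-309\right) = - \frac{309}{8} \approx -38.625$)
$\frac{1}{717683 - \frac{525544}{x{\left(q \right)}}} = \frac{1}{717683 - \frac{525544}{-250}} = \frac{1}{717683 - - \frac{262772}{125}} = \frac{1}{717683 + \frac{262772}{125}} = \frac{1}{\frac{89973147}{125}} = \frac{125}{89973147}$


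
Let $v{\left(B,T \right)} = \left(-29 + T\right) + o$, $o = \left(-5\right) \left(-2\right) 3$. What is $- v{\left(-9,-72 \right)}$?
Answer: $71$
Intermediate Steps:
$o = 30$ ($o = 10 \cdot 3 = 30$)
$v{\left(B,T \right)} = 1 + T$ ($v{\left(B,T \right)} = \left(-29 + T\right) + 30 = 1 + T$)
$- v{\left(-9,-72 \right)} = - (1 - 72) = \left(-1\right) \left(-71\right) = 71$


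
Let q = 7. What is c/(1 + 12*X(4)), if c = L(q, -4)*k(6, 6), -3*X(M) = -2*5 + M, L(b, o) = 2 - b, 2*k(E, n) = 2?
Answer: -1/5 ≈ -0.20000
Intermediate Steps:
k(E, n) = 1 (k(E, n) = (1/2)*2 = 1)
X(M) = 10/3 - M/3 (X(M) = -(-2*5 + M)/3 = -(-10 + M)/3 = 10/3 - M/3)
c = -5 (c = (2 - 1*7)*1 = (2 - 7)*1 = -5*1 = -5)
c/(1 + 12*X(4)) = -5/(1 + 12*(10/3 - 1/3*4)) = -5/(1 + 12*(10/3 - 4/3)) = -5/(1 + 12*2) = -5/(1 + 24) = -5/25 = -5*1/25 = -1/5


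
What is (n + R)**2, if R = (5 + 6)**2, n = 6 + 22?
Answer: 22201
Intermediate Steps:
n = 28
R = 121 (R = 11**2 = 121)
(n + R)**2 = (28 + 121)**2 = 149**2 = 22201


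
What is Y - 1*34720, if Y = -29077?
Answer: -63797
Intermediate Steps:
Y - 1*34720 = -29077 - 1*34720 = -29077 - 34720 = -63797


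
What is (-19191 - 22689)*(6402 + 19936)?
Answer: -1103035440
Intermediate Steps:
(-19191 - 22689)*(6402 + 19936) = -41880*26338 = -1103035440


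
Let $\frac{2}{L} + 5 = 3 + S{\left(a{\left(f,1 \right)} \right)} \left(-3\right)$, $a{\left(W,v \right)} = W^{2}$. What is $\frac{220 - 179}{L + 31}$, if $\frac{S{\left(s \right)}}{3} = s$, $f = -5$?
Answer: $\frac{9307}{7035} \approx 1.323$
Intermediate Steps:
$S{\left(s \right)} = 3 s$
$L = - \frac{2}{227}$ ($L = \frac{2}{-5 + \left(3 + 3 \left(-5\right)^{2} \left(-3\right)\right)} = \frac{2}{-5 + \left(3 + 3 \cdot 25 \left(-3\right)\right)} = \frac{2}{-5 + \left(3 + 75 \left(-3\right)\right)} = \frac{2}{-5 + \left(3 - 225\right)} = \frac{2}{-5 - 222} = \frac{2}{-227} = 2 \left(- \frac{1}{227}\right) = - \frac{2}{227} \approx -0.0088106$)
$\frac{220 - 179}{L + 31} = \frac{220 - 179}{- \frac{2}{227} + 31} = \frac{41}{\frac{7035}{227}} = 41 \cdot \frac{227}{7035} = \frac{9307}{7035}$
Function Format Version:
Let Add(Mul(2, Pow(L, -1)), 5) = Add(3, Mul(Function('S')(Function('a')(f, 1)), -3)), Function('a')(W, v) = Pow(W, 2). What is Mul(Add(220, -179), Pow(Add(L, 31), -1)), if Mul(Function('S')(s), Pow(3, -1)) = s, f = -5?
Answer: Rational(9307, 7035) ≈ 1.3230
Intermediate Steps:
Function('S')(s) = Mul(3, s)
L = Rational(-2, 227) (L = Mul(2, Pow(Add(-5, Add(3, Mul(Mul(3, Pow(-5, 2)), -3))), -1)) = Mul(2, Pow(Add(-5, Add(3, Mul(Mul(3, 25), -3))), -1)) = Mul(2, Pow(Add(-5, Add(3, Mul(75, -3))), -1)) = Mul(2, Pow(Add(-5, Add(3, -225)), -1)) = Mul(2, Pow(Add(-5, -222), -1)) = Mul(2, Pow(-227, -1)) = Mul(2, Rational(-1, 227)) = Rational(-2, 227) ≈ -0.0088106)
Mul(Add(220, -179), Pow(Add(L, 31), -1)) = Mul(Add(220, -179), Pow(Add(Rational(-2, 227), 31), -1)) = Mul(41, Pow(Rational(7035, 227), -1)) = Mul(41, Rational(227, 7035)) = Rational(9307, 7035)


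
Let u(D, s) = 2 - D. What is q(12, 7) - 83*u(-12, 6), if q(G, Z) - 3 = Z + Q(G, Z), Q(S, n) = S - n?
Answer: -1147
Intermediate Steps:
q(G, Z) = 3 + G (q(G, Z) = 3 + (Z + (G - Z)) = 3 + G)
q(12, 7) - 83*u(-12, 6) = (3 + 12) - 83*(2 - 1*(-12)) = 15 - 83*(2 + 12) = 15 - 83*14 = 15 - 1162 = -1147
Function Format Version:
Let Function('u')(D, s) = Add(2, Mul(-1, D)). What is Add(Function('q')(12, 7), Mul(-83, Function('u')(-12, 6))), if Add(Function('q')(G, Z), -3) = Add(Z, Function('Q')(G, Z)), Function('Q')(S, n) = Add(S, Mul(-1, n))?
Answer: -1147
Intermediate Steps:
Function('q')(G, Z) = Add(3, G) (Function('q')(G, Z) = Add(3, Add(Z, Add(G, Mul(-1, Z)))) = Add(3, G))
Add(Function('q')(12, 7), Mul(-83, Function('u')(-12, 6))) = Add(Add(3, 12), Mul(-83, Add(2, Mul(-1, -12)))) = Add(15, Mul(-83, Add(2, 12))) = Add(15, Mul(-83, 14)) = Add(15, -1162) = -1147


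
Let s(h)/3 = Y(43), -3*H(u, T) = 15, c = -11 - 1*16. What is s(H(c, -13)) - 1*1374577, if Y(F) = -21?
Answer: -1374640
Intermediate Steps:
c = -27 (c = -11 - 16 = -27)
H(u, T) = -5 (H(u, T) = -⅓*15 = -5)
s(h) = -63 (s(h) = 3*(-21) = -63)
s(H(c, -13)) - 1*1374577 = -63 - 1*1374577 = -63 - 1374577 = -1374640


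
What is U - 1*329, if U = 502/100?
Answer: -16199/50 ≈ -323.98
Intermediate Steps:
U = 251/50 (U = 502*(1/100) = 251/50 ≈ 5.0200)
U - 1*329 = 251/50 - 1*329 = 251/50 - 329 = -16199/50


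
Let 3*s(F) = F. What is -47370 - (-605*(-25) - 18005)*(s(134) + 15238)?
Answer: 43966710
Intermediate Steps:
s(F) = F/3
-47370 - (-605*(-25) - 18005)*(s(134) + 15238) = -47370 - (-605*(-25) - 18005)*((⅓)*134 + 15238) = -47370 - (15125 - 18005)*(134/3 + 15238) = -47370 - (-2880)*45848/3 = -47370 - 1*(-44014080) = -47370 + 44014080 = 43966710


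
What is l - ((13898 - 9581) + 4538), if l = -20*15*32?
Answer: -18455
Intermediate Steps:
l = -9600 (l = -300*32 = -9600)
l - ((13898 - 9581) + 4538) = -9600 - ((13898 - 9581) + 4538) = -9600 - (4317 + 4538) = -9600 - 1*8855 = -9600 - 8855 = -18455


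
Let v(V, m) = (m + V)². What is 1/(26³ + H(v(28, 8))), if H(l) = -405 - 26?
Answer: 1/17145 ≈ 5.8326e-5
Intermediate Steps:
v(V, m) = (V + m)²
H(l) = -431
1/(26³ + H(v(28, 8))) = 1/(26³ - 431) = 1/(17576 - 431) = 1/17145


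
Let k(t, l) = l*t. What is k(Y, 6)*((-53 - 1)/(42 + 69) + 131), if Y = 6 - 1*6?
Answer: 0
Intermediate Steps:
Y = 0 (Y = 6 - 6 = 0)
k(Y, 6)*((-53 - 1)/(42 + 69) + 131) = (6*0)*((-53 - 1)/(42 + 69) + 131) = 0*(-54/111 + 131) = 0*(-54*1/111 + 131) = 0*(-18/37 + 131) = 0*(4829/37) = 0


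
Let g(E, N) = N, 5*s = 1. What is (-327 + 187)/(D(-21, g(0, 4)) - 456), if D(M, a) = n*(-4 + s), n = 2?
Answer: 350/1159 ≈ 0.30198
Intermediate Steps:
s = ⅕ (s = (⅕)*1 = ⅕ ≈ 0.20000)
D(M, a) = -38/5 (D(M, a) = 2*(-4 + ⅕) = 2*(-19/5) = -38/5)
(-327 + 187)/(D(-21, g(0, 4)) - 456) = (-327 + 187)/(-38/5 - 456) = -140/(-2318/5) = -140*(-5/2318) = 350/1159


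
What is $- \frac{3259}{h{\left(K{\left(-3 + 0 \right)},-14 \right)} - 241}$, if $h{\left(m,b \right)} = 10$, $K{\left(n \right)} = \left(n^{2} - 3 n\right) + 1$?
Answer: $\frac{3259}{231} \approx 14.108$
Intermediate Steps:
$K{\left(n \right)} = 1 + n^{2} - 3 n$
$- \frac{3259}{h{\left(K{\left(-3 + 0 \right)},-14 \right)} - 241} = - \frac{3259}{10 - 241} = - \frac{3259}{-231} = \left(-3259\right) \left(- \frac{1}{231}\right) = \frac{3259}{231}$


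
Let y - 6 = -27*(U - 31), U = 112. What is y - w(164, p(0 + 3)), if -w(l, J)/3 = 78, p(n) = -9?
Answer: -1947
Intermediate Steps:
w(l, J) = -234 (w(l, J) = -3*78 = -234)
y = -2181 (y = 6 - 27*(112 - 31) = 6 - 27*81 = 6 - 2187 = -2181)
y - w(164, p(0 + 3)) = -2181 - 1*(-234) = -2181 + 234 = -1947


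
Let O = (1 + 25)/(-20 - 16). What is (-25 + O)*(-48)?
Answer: 3704/3 ≈ 1234.7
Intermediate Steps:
O = -13/18 (O = 26/(-36) = 26*(-1/36) = -13/18 ≈ -0.72222)
(-25 + O)*(-48) = (-25 - 13/18)*(-48) = -463/18*(-48) = 3704/3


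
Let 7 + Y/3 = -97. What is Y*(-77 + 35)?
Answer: 13104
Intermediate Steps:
Y = -312 (Y = -21 + 3*(-97) = -21 - 291 = -312)
Y*(-77 + 35) = -312*(-77 + 35) = -312*(-42) = 13104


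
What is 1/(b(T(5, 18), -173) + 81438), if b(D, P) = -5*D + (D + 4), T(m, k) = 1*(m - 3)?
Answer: 1/81434 ≈ 1.2280e-5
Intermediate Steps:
T(m, k) = -3 + m (T(m, k) = 1*(-3 + m) = -3 + m)
b(D, P) = 4 - 4*D (b(D, P) = -5*D + (4 + D) = 4 - 4*D)
1/(b(T(5, 18), -173) + 81438) = 1/((4 - 4*(-3 + 5)) + 81438) = 1/((4 - 4*2) + 81438) = 1/((4 - 8) + 81438) = 1/(-4 + 81438) = 1/81434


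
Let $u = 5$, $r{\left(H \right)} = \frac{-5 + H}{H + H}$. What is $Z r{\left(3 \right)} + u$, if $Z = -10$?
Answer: $\frac{25}{3} \approx 8.3333$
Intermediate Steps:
$r{\left(H \right)} = \frac{-5 + H}{2 H}$
$Z r{\left(3 \right)} + u = - 10 \frac{-5 + 3}{2 \cdot 3} + 5 = - 10 \cdot \frac{1}{2} \cdot \frac{1}{3} \left(-2\right) + 5 = \left(-10\right) \left(- \frac{1}{3}\right) + 5 = \frac{10}{3} + 5 = \frac{25}{3}$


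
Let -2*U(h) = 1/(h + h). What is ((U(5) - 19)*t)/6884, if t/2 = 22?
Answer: -4191/34420 ≈ -0.12176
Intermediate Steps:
U(h) = -1/(4*h) (U(h) = -1/(2*(h + h)) = -1/(2*h)/2 = -1/(4*h))
t = 44 (t = 2*22 = 44)
((U(5) - 19)*t)/6884 = ((-¼/5 - 19)*44)/6884 = ((-¼*⅕ - 19)*44)*(1/6884) = ((-1/20 - 19)*44)*(1/6884) = -381/20*44*(1/6884) = -4191/5*1/6884 = -4191/34420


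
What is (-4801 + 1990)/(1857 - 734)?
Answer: -2811/1123 ≈ -2.5031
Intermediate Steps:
(-4801 + 1990)/(1857 - 734) = -2811/1123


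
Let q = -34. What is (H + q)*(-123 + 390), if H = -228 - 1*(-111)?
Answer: -40317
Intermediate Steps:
H = -117 (H = -228 + 111 = -117)
(H + q)*(-123 + 390) = (-117 - 34)*(-123 + 390) = -151*267 = -40317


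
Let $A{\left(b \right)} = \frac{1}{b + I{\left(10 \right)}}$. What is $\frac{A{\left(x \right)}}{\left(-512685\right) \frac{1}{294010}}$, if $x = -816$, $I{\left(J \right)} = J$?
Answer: $\frac{29401}{41322411} \approx 0.0007115$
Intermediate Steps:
$A{\left(b \right)} = \frac{1}{10 + b}$ ($A{\left(b \right)} = \frac{1}{b + 10} = \frac{1}{10 + b}$)
$\frac{A{\left(x \right)}}{\left(-512685\right) \frac{1}{294010}} = \frac{1}{\left(10 - 816\right) \left(- \frac{512685}{294010}\right)} = \frac{1}{\left(-806\right) \left(\left(-512685\right) \frac{1}{294010}\right)} = - \frac{1}{806 \left(- \frac{102537}{58802}\right)} = \left(- \frac{1}{806}\right) \left(- \frac{58802}{102537}\right) = \frac{29401}{41322411}$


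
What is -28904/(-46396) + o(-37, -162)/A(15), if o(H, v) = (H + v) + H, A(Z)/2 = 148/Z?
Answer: -9730391/858326 ≈ -11.336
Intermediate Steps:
A(Z) = 296/Z (A(Z) = 2*(148/Z) = 296/Z)
o(H, v) = v + 2*H
-28904/(-46396) + o(-37, -162)/A(15) = -28904/(-46396) + (-162 + 2*(-37))/((296/15)) = -28904*(-1/46396) + (-162 - 74)/((296*(1/15))) = 7226/11599 - 236/296/15 = 7226/11599 - 236*15/296 = 7226/11599 - 885/74 = -9730391/858326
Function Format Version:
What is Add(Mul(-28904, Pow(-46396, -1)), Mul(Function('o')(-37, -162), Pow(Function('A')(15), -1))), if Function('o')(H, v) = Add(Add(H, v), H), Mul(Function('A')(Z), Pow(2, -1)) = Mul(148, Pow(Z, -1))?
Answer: Rational(-9730391, 858326) ≈ -11.336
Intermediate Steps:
Function('A')(Z) = Mul(296, Pow(Z, -1)) (Function('A')(Z) = Mul(2, Mul(148, Pow(Z, -1))) = Mul(296, Pow(Z, -1)))
Function('o')(H, v) = Add(v, Mul(2, H))
Add(Mul(-28904, Pow(-46396, -1)), Mul(Function('o')(-37, -162), Pow(Function('A')(15), -1))) = Add(Mul(-28904, Pow(-46396, -1)), Mul(Add(-162, Mul(2, -37)), Pow(Mul(296, Pow(15, -1)), -1))) = Add(Mul(-28904, Rational(-1, 46396)), Mul(Add(-162, -74), Pow(Mul(296, Rational(1, 15)), -1))) = Add(Rational(7226, 11599), Mul(-236, Pow(Rational(296, 15), -1))) = Add(Rational(7226, 11599), Mul(-236, Rational(15, 296))) = Add(Rational(7226, 11599), Rational(-885, 74)) = Rational(-9730391, 858326)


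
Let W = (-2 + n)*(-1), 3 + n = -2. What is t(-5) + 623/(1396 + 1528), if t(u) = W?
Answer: 21091/2924 ≈ 7.2131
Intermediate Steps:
n = -5 (n = -3 - 2 = -5)
W = 7 (W = (-2 - 5)*(-1) = -7*(-1) = 7)
t(u) = 7
t(-5) + 623/(1396 + 1528) = 7 + 623/(1396 + 1528) = 7 + 623/2924 = 21091/2924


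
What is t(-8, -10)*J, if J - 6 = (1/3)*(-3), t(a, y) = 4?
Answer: 20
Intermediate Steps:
J = 5 (J = 6 + (1/3)*(-3) = 6 + ((⅓)*1)*(-3) = 6 + (⅓)*(-3) = 6 - 1 = 5)
t(-8, -10)*J = 4*5 = 20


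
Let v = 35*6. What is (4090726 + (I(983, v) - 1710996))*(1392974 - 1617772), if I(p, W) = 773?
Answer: -535132313394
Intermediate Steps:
v = 210
(4090726 + (I(983, v) - 1710996))*(1392974 - 1617772) = (4090726 + (773 - 1710996))*(1392974 - 1617772) = (4090726 - 1710223)*(-224798) = 2380503*(-224798) = -535132313394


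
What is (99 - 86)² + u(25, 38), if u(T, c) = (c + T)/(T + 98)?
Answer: 6950/41 ≈ 169.51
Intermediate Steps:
u(T, c) = (T + c)/(98 + T)
(99 - 86)² + u(25, 38) = (99 - 86)² + (25 + 38)/(98 + 25) = 13² + 63/123 = 169 + (1/123)*63 = 169 + 21/41 = 6950/41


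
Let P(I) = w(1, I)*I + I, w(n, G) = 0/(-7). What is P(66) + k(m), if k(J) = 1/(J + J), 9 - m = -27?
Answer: 4753/72 ≈ 66.014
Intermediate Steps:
m = 36 (m = 9 - 1*(-27) = 9 + 27 = 36)
w(n, G) = 0 (w(n, G) = 0*(-1/7) = 0)
k(J) = 1/(2*J)
P(I) = I (P(I) = 0*I + I = 0 + I = I)
P(66) + k(m) = 66 + (1/2)/36 = 66 + (1/2)*(1/36) = 66 + 1/72 = 4753/72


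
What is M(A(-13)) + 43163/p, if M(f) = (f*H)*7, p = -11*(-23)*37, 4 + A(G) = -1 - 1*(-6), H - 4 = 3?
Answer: 501852/9361 ≈ 53.611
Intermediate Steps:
H = 7 (H = 4 + 3 = 7)
A(G) = 1 (A(G) = -4 + (-1 - 1*(-6)) = -4 + (-1 + 6) = -4 + 5 = 1)
p = 9361 (p = 253*37 = 9361)
M(f) = 49*f (M(f) = (f*7)*7 = (7*f)*7 = 49*f)
M(A(-13)) + 43163/p = 49*1 + 43163/9361 = 49 + 43163*(1/9361) = 49 + 43163/9361 = 501852/9361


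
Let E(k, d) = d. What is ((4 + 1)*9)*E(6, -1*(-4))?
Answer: 180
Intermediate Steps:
((4 + 1)*9)*E(6, -1*(-4)) = ((4 + 1)*9)*(-1*(-4)) = (5*9)*4 = 45*4 = 180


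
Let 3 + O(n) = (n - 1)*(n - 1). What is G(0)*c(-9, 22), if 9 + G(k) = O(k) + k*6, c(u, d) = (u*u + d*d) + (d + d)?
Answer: -6699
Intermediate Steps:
O(n) = -3 + (-1 + n)² (O(n) = -3 + (n - 1)*(n - 1) = -3 + (-1 + n)*(-1 + n) = -3 + (-1 + n)²)
c(u, d) = d² + u² + 2*d (c(u, d) = (u² + d²) + 2*d = (d² + u²) + 2*d = d² + u² + 2*d)
G(k) = -12 + (-1 + k)² + 6*k (G(k) = -9 + ((-3 + (-1 + k)²) + k*6) = -9 + ((-3 + (-1 + k)²) + 6*k) = -9 + (-3 + (-1 + k)² + 6*k) = -12 + (-1 + k)² + 6*k)
G(0)*c(-9, 22) = (-11 + 0² + 4*0)*(22² + (-9)² + 2*22) = (-11 + 0 + 0)*(484 + 81 + 44) = -11*609 = -6699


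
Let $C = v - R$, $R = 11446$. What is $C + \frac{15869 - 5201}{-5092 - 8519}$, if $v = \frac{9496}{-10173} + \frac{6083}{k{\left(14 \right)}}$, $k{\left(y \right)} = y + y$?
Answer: $- \frac{2073364412575}{184619604} \approx -11230.0$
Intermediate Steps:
$k{\left(y \right)} = 2 y$
$v = \frac{8802353}{40692}$ ($v = \frac{9496}{-10173} + \frac{6083}{2 \cdot 14} = 9496 \left(- \frac{1}{10173}\right) + \frac{6083}{28} = - \frac{9496}{10173} + 6083 \cdot \frac{1}{28} = - \frac{9496}{10173} + \frac{869}{4} = \frac{8802353}{40692} \approx 216.32$)
$C = - \frac{456958279}{40692}$ ($C = \frac{8802353}{40692} - 11446 = - \frac{456958279}{40692} \approx -11230.0$)
$C + \frac{15869 - 5201}{-5092 - 8519} = - \frac{456958279}{40692} + \frac{15869 - 5201}{-5092 - 8519} = - \frac{456958279}{40692} + \frac{10668}{-13611} = - \frac{456958279}{40692} + 10668 \left(- \frac{1}{13611}\right) = - \frac{456958279}{40692} - \frac{3556}{4537} = - \frac{2073364412575}{184619604}$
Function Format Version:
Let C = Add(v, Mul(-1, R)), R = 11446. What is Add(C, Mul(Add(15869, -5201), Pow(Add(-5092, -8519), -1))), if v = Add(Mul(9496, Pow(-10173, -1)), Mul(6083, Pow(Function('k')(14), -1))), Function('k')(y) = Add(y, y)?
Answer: Rational(-2073364412575, 184619604) ≈ -11230.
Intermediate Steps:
Function('k')(y) = Mul(2, y)
v = Rational(8802353, 40692) (v = Add(Mul(9496, Pow(-10173, -1)), Mul(6083, Pow(Mul(2, 14), -1))) = Add(Mul(9496, Rational(-1, 10173)), Mul(6083, Pow(28, -1))) = Add(Rational(-9496, 10173), Mul(6083, Rational(1, 28))) = Add(Rational(-9496, 10173), Rational(869, 4)) = Rational(8802353, 40692) ≈ 216.32)
C = Rational(-456958279, 40692) (C = Add(Rational(8802353, 40692), Mul(-1, 11446)) = Add(Rational(8802353, 40692), -11446) = Rational(-456958279, 40692) ≈ -11230.)
Add(C, Mul(Add(15869, -5201), Pow(Add(-5092, -8519), -1))) = Add(Rational(-456958279, 40692), Mul(Add(15869, -5201), Pow(Add(-5092, -8519), -1))) = Add(Rational(-456958279, 40692), Mul(10668, Pow(-13611, -1))) = Add(Rational(-456958279, 40692), Mul(10668, Rational(-1, 13611))) = Add(Rational(-456958279, 40692), Rational(-3556, 4537)) = Rational(-2073364412575, 184619604)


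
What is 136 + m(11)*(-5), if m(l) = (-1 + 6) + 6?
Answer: 81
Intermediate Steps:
m(l) = 11 (m(l) = 5 + 6 = 11)
136 + m(11)*(-5) = 136 + 11*(-5) = 136 - 55 = 81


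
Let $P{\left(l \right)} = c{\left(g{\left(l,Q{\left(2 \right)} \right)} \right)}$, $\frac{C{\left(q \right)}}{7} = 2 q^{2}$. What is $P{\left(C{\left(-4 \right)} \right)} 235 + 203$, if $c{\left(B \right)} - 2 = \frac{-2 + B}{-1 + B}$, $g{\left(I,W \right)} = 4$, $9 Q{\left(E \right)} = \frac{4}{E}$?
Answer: $\frac{2489}{3} \approx 829.67$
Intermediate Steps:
$Q{\left(E \right)} = \frac{4}{9 E}$ ($Q{\left(E \right)} = \frac{4 \frac{1}{E}}{9} = \frac{4}{9 E}$)
$c{\left(B \right)} = 2 + \frac{-2 + B}{-1 + B}$
$C{\left(q \right)} = 14 q^{2}$ ($C{\left(q \right)} = 7 \cdot 2 q^{2} = 14 q^{2}$)
$P{\left(l \right)} = \frac{8}{3}$ ($P{\left(l \right)} = \frac{-4 + 3 \cdot 4}{-1 + 4} = \frac{-4 + 12}{3} = \frac{1}{3} \cdot 8 = \frac{8}{3}$)
$P{\left(C{\left(-4 \right)} \right)} 235 + 203 = \frac{8}{3} \cdot 235 + 203 = \frac{1880}{3} + 203 = \frac{2489}{3}$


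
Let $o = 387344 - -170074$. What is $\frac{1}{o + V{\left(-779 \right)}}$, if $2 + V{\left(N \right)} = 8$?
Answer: $\frac{1}{557424} \approx 1.794 \cdot 10^{-6}$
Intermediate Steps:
$V{\left(N \right)} = 6$ ($V{\left(N \right)} = -2 + 8 = 6$)
$o = 557418$ ($o = 387344 + 170074 = 557418$)
$\frac{1}{o + V{\left(-779 \right)}} = \frac{1}{557418 + 6} = \frac{1}{557424}$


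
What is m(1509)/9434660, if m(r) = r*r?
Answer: 2277081/9434660 ≈ 0.24135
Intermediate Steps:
m(r) = r²
m(1509)/9434660 = 1509²/9434660 = 2277081*(1/9434660) = 2277081/9434660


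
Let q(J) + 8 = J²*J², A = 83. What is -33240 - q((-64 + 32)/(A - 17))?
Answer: -39410592208/1185921 ≈ -33232.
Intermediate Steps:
q(J) = -8 + J⁴ (q(J) = -8 + J²*J² = -8 + J⁴)
-33240 - q((-64 + 32)/(A - 17)) = -33240 - (-8 + ((-64 + 32)/(83 - 17))⁴) = -33240 - (-8 + (-32/66)⁴) = -33240 - (-8 + (-32*1/66)⁴) = -33240 - (-8 + (-16/33)⁴) = -33240 - (-8 + 65536/1185921) = -33240 - 1*(-9421832/1185921) = -33240 + 9421832/1185921 = -39410592208/1185921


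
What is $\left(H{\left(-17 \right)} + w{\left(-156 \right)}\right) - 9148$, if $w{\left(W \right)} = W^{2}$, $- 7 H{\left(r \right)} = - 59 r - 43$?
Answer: $\frac{105356}{7} \approx 15051.0$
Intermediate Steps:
$H{\left(r \right)} = \frac{43}{7} + \frac{59 r}{7}$ ($H{\left(r \right)} = - \frac{- 59 r - 43}{7} = - \frac{-43 - 59 r}{7} = \frac{43}{7} + \frac{59 r}{7}$)
$\left(H{\left(-17 \right)} + w{\left(-156 \right)}\right) - 9148 = \left(\left(\frac{43}{7} + \frac{59}{7} \left(-17\right)\right) + \left(-156\right)^{2}\right) - 9148 = \left(\left(\frac{43}{7} - \frac{1003}{7}\right) + 24336\right) - 9148 = \left(- \frac{960}{7} + 24336\right) - 9148 = \frac{169392}{7} - 9148 = \frac{105356}{7}$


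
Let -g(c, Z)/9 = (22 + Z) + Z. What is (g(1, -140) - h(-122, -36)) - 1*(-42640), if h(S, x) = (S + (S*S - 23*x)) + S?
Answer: 29494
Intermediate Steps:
g(c, Z) = -198 - 18*Z (g(c, Z) = -9*((22 + Z) + Z) = -9*(22 + 2*Z) = -198 - 18*Z)
h(S, x) = S² - 23*x + 2*S (h(S, x) = (S + (S² - 23*x)) + S = (S + S² - 23*x) + S = S² - 23*x + 2*S)
(g(1, -140) - h(-122, -36)) - 1*(-42640) = ((-198 - 18*(-140)) - ((-122)² - 23*(-36) + 2*(-122))) - 1*(-42640) = ((-198 + 2520) - (14884 + 828 - 244)) + 42640 = (2322 - 1*15468) + 42640 = (2322 - 15468) + 42640 = -13146 + 42640 = 29494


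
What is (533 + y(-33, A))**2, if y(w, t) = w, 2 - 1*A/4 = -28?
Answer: 250000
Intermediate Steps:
A = 120 (A = 8 - 4*(-28) = 8 + 112 = 120)
(533 + y(-33, A))**2 = (533 - 33)**2 = 500**2 = 250000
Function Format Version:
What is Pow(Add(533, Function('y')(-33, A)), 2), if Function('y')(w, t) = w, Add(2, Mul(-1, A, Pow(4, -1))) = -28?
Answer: 250000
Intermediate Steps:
A = 120 (A = Add(8, Mul(-4, -28)) = Add(8, 112) = 120)
Pow(Add(533, Function('y')(-33, A)), 2) = Pow(Add(533, -33), 2) = Pow(500, 2) = 250000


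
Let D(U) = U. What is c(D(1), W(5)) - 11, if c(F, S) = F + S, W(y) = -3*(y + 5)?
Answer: -40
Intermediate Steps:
W(y) = -15 - 3*y (W(y) = -3*(5 + y) = -15 - 3*y)
c(D(1), W(5)) - 11 = (1 + (-15 - 3*5)) - 11 = (1 + (-15 - 15)) - 11 = (1 - 30) - 11 = -29 - 11 = -40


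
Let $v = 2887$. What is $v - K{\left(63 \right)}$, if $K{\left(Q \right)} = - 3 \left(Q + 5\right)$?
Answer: $3091$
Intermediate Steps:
$K{\left(Q \right)} = -15 - 3 Q$ ($K{\left(Q \right)} = - 3 \left(5 + Q\right) = -15 - 3 Q$)
$v - K{\left(63 \right)} = 2887 - \left(-15 - 189\right) = 2887 - -204 = 2887 + 204 = 3091$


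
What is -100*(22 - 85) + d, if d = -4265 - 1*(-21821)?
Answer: 23856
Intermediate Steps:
d = 17556 (d = -4265 + 21821 = 17556)
-100*(22 - 85) + d = -100*(22 - 85) + 17556 = -100*(-63) + 17556 = 6300 + 17556 = 23856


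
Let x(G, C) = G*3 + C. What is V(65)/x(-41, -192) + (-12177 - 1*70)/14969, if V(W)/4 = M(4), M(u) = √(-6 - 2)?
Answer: -12247/14969 - 8*I*√2/315 ≈ -0.81816 - 0.035917*I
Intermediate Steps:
M(u) = 2*I*√2 (M(u) = √(-8) = 2*I*√2)
x(G, C) = C + 3*G (x(G, C) = 3*G + C = C + 3*G)
V(W) = 8*I*√2 (V(W) = 4*(2*I*√2) = 8*I*√2)
V(65)/x(-41, -192) + (-12177 - 1*70)/14969 = (8*I*√2)/(-192 + 3*(-41)) + (-12177 - 1*70)/14969 = (8*I*√2)/(-192 - 123) + (-12177 - 70)*(1/14969) = (8*I*√2)/(-315) - 12247*1/14969 = (8*I*√2)*(-1/315) - 12247/14969 = -8*I*√2/315 - 12247/14969 = -12247/14969 - 8*I*√2/315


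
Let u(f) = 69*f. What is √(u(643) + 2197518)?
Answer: √2241885 ≈ 1497.3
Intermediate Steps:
√(u(643) + 2197518) = √(69*643 + 2197518) = √(44367 + 2197518) = √2241885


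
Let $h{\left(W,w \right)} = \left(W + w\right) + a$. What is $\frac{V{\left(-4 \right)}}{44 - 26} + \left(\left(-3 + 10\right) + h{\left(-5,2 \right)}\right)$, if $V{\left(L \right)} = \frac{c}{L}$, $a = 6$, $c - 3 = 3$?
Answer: $\frac{119}{12} \approx 9.9167$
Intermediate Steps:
$c = 6$ ($c = 3 + 3 = 6$)
$V{\left(L \right)} = \frac{6}{L}$
$h{\left(W,w \right)} = 6 + W + w$ ($h{\left(W,w \right)} = \left(W + w\right) + 6 = 6 + W + w$)
$\frac{V{\left(-4 \right)}}{44 - 26} + \left(\left(-3 + 10\right) + h{\left(-5,2 \right)}\right) = \frac{6 \frac{1}{-4}}{44 - 26} + \left(\left(-3 + 10\right) + \left(6 - 5 + 2\right)\right) = \frac{6 \left(- \frac{1}{4}\right)}{18} + \left(7 + 3\right) = \left(- \frac{3}{2}\right) \frac{1}{18} + 10 = - \frac{1}{12} + 10 = \frac{119}{12}$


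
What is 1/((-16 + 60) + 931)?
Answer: 1/975 ≈ 0.0010256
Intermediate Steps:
1/((-16 + 60) + 931) = 1/(44 + 931) = 1/975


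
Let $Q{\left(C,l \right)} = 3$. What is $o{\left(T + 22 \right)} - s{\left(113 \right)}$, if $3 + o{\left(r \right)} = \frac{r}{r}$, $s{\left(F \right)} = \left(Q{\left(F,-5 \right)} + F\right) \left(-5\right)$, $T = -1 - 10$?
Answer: $578$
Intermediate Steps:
$T = -11$
$s{\left(F \right)} = -15 - 5 F$ ($s{\left(F \right)} = \left(3 + F\right) \left(-5\right) = -15 - 5 F$)
$o{\left(r \right)} = -2$ ($o{\left(r \right)} = -3 + \frac{r}{r} = -3 + 1 = -2$)
$o{\left(T + 22 \right)} - s{\left(113 \right)} = -2 - \left(-15 - 565\right) = -2 - -580 = -2 + 580 = 578$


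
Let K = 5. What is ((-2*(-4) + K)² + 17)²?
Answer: 34596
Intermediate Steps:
((-2*(-4) + K)² + 17)² = ((-2*(-4) + 5)² + 17)² = ((8 + 5)² + 17)² = (13² + 17)² = (169 + 17)² = 186² = 34596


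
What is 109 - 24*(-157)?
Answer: 3877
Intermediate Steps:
109 - 24*(-157) = 109 + 3768 = 3877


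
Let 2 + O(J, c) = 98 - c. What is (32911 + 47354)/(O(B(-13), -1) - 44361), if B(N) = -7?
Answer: -80265/44264 ≈ -1.8133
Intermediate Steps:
O(J, c) = 96 - c (O(J, c) = -2 + (98 - c) = 96 - c)
(32911 + 47354)/(O(B(-13), -1) - 44361) = (32911 + 47354)/((96 - 1*(-1)) - 44361) = 80265/((96 + 1) - 44361) = 80265/(97 - 44361) = 80265/(-44264) = 80265*(-1/44264) = -80265/44264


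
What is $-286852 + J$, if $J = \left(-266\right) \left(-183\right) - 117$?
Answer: $-238291$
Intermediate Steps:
$J = 48561$ ($J = 48678 - 117 = 48561$)
$-286852 + J = -286852 + 48561 = -238291$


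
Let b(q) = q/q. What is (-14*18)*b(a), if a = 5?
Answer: -252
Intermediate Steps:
b(q) = 1
(-14*18)*b(a) = -14*18*1 = -252*1 = -252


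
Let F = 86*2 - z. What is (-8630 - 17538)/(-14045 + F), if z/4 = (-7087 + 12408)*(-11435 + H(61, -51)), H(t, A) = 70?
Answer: -26168/241878787 ≈ -0.00010819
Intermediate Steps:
z = -241892660 (z = 4*((-7087 + 12408)*(-11435 + 70)) = 4*(5321*(-11365)) = 4*(-60473165) = -241892660)
F = 241892832 (F = 86*2 - 1*(-241892660) = 172 + 241892660 = 241892832)
(-8630 - 17538)/(-14045 + F) = (-8630 - 17538)/(-14045 + 241892832) = -26168/241878787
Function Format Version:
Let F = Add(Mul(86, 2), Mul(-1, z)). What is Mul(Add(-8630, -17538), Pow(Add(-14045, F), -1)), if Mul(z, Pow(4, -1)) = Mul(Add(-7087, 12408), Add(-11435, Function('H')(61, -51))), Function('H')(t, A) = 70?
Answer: Rational(-26168, 241878787) ≈ -0.00010819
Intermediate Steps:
z = -241892660 (z = Mul(4, Mul(Add(-7087, 12408), Add(-11435, 70))) = Mul(4, Mul(5321, -11365)) = Mul(4, -60473165) = -241892660)
F = 241892832 (F = Add(Mul(86, 2), Mul(-1, -241892660)) = Add(172, 241892660) = 241892832)
Mul(Add(-8630, -17538), Pow(Add(-14045, F), -1)) = Mul(Add(-8630, -17538), Pow(Add(-14045, 241892832), -1)) = Mul(-26168, Pow(241878787, -1)) = Mul(-26168, Rational(1, 241878787)) = Rational(-26168, 241878787)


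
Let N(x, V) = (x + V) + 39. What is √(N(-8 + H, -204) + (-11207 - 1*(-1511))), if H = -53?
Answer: 11*I*√82 ≈ 99.609*I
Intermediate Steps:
N(x, V) = 39 + V + x (N(x, V) = (V + x) + 39 = 39 + V + x)
√(N(-8 + H, -204) + (-11207 - 1*(-1511))) = √((39 - 204 + (-8 - 53)) + (-11207 - 1*(-1511))) = √((39 - 204 - 61) + (-11207 + 1511)) = √(-226 - 9696) = √(-9922) = 11*I*√82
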